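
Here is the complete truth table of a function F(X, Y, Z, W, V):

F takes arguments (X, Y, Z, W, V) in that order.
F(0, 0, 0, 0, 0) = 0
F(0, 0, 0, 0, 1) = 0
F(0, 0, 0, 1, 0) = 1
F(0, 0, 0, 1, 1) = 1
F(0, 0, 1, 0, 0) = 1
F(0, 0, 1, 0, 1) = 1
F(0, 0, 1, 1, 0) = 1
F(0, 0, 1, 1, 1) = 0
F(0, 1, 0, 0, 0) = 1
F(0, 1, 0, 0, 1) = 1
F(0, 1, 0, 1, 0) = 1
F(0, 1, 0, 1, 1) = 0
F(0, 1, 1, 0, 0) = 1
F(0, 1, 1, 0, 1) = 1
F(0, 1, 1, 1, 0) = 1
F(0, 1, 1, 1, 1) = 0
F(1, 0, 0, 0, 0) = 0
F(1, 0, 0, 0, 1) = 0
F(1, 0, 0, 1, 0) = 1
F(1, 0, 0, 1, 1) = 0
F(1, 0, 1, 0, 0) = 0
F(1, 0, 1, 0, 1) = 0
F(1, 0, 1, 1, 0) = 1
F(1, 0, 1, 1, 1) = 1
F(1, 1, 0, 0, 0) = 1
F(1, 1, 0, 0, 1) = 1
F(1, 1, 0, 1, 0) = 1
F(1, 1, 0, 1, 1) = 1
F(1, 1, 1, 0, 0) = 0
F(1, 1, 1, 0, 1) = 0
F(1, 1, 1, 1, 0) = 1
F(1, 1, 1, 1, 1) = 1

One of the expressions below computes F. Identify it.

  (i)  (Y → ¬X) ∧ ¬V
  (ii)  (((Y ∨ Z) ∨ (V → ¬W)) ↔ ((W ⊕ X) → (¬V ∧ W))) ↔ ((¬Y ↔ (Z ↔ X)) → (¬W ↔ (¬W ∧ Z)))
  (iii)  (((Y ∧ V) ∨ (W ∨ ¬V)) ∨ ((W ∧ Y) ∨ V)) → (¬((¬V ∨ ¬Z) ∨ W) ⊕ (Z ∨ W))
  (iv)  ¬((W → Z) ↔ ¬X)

ii

(i) disagrees with F on (0,0,0,0,0) (formula → 1, table → 0); rule it out.
(iii) disagrees with F on (0,0,1,0,1) (formula → 0, table → 1); rule it out.
(iv) disagrees with F on (0,0,1,0,0) (formula → 0, table → 1); rule it out.
(ii) is the remaining candidate, and it agrees with F on all 32 inputs.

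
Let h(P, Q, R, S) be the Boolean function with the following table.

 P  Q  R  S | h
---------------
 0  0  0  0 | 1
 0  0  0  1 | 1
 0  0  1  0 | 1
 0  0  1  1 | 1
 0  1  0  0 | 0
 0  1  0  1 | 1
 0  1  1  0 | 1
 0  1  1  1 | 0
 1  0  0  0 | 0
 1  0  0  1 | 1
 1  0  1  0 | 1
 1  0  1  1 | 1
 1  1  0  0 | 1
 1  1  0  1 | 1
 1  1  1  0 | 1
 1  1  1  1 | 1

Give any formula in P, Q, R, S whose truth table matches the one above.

h(P, Q, R, S) = (((((P' · Q) · R') · S') + (((P' · Q) · R) · S)) + (((P · Q') · R') · S'))'

There are just 3 zero rows: (0,1,0,0), (0,1,1,1), (1,0,0,0). Their minterms are ¬P·Q·¬R·¬S, ¬P·Q·R·S, P·¬Q·¬R·¬S; the OR of those covers precisely the 0-outputs, and negating it yields h.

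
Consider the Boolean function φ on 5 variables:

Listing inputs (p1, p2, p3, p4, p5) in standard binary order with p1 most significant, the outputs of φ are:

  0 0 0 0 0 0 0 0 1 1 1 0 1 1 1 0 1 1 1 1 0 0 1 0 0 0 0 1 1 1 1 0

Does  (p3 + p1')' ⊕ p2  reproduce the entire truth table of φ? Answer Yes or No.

Evaluate (p3 + p1')' ⊕ p2 on each row and compare to φ:
  p1=0, p2=0, p3=0, p4=0, p5=0: formula gives 0, φ = 0 ✓
  p1=0, p2=0, p3=0, p4=0, p5=1: formula gives 0, φ = 0 ✓
  p1=0, p2=0, p3=0, p4=1, p5=0: formula gives 0, φ = 0 ✓
  p1=0, p2=0, p3=0, p4=1, p5=1: formula gives 0, φ = 0 ✓
  …
  p1=0, p2=1, p3=0, p4=1, p5=1: formula gives 1, but φ = 0 ✗
Row (0,1,0,1,1) is a counterexample, so the formula is not equivalent to φ.

No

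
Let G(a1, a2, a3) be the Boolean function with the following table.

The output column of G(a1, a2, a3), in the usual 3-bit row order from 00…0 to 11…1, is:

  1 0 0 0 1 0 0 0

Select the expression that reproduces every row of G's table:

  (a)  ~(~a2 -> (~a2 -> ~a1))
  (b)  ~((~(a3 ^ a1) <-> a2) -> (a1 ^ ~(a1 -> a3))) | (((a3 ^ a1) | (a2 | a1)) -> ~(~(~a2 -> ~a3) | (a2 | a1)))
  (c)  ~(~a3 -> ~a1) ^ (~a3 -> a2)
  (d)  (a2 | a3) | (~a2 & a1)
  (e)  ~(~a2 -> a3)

(a) disagrees with G on (0,0,0) (formula → 0, table → 1); rule it out.
(b) disagrees with G on (0,0,1) (formula → 1, table → 0); rule it out.
(c) disagrees with G on (0,0,0) (formula → 0, table → 1); rule it out.
(d) disagrees with G on (0,0,0) (formula → 0, table → 1); rule it out.
(e) is the remaining candidate, and it agrees with G on all 8 inputs.

e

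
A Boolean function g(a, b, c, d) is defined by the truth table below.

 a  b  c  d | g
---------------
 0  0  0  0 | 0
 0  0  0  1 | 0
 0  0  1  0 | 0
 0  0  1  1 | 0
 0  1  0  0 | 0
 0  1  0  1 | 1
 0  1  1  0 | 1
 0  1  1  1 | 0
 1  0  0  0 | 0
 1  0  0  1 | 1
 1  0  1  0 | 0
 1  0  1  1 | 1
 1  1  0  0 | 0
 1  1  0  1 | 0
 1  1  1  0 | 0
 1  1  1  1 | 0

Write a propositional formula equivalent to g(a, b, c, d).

g=1 on 4 inputs: (0,1,0,1), (0,1,1,0), (1,0,0,1), (1,0,1,1). Reading each as a conjunction of literals (¬a·b·¬c·d, ¬a·b·c·¬d, a·¬b·¬c·d, a·¬b·c·d) and taking the OR gives the canonical DNF.

g(a, b, c, d) = (((((not a and b) and not c) and d) or (((not a and b) and c) and not d)) or (((a and not b) and not c) and d)) or (((a and not b) and c) and d)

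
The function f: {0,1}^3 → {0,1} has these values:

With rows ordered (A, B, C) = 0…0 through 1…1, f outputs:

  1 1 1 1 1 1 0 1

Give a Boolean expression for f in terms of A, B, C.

f(A, B, C) = NOT ((A AND B) AND NOT C)

Only row (1,1,0) gives 0. So f is 1 everywhere except there — the complement of the minterm A·B·¬C.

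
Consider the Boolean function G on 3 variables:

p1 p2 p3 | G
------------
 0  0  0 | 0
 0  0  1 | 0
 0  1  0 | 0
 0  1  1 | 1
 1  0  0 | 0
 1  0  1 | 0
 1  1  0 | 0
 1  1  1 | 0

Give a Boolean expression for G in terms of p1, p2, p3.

Only row (0,1,1) gives 1. That row's minterm ¬p1·p2·p3 is G directly.

G(p1, p2, p3) = (¬p1 ∧ p2) ∧ p3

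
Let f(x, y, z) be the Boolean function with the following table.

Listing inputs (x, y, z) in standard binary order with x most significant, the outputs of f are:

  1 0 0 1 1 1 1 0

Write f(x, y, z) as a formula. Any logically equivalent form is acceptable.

There are just 3 zero rows: (0,0,1), (0,1,0), (1,1,1). Their minterms are ¬x·¬y·z, ¬x·y·¬z, x·y·z; the OR of those covers precisely the 0-outputs, and negating it yields f.

f(x, y, z) = ~((((~x & ~y) & z) | ((~x & y) & ~z)) | ((x & y) & z))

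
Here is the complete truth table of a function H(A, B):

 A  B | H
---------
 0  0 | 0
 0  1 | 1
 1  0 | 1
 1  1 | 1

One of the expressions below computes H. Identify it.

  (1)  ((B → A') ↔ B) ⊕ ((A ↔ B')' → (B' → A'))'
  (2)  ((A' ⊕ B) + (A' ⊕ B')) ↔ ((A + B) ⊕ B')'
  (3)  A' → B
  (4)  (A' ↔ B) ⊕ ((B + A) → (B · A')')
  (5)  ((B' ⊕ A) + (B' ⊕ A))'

(1) fails at (1,0): the formula yields 0, H is 1.
(2) fails at (0,1): the formula yields 0, H is 1.
(4) fails at (0,0): the formula yields 1, H is 0.
(5) fails at (1,1): the formula yields 0, H is 1.
(3) is the remaining candidate, and it agrees with H on all 4 inputs.

3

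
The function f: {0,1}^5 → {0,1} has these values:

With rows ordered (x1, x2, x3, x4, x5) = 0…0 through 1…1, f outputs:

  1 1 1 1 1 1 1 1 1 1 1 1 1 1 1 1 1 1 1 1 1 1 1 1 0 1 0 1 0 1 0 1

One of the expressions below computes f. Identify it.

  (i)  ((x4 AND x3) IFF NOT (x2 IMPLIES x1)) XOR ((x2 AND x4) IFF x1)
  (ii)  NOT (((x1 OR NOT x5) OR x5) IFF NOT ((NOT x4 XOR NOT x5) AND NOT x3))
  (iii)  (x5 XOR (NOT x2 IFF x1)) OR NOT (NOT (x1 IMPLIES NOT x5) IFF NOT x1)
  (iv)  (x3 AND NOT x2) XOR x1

iii

(i) disagrees with f on (0,0,0,0,0) (formula → 0, table → 1); rule it out.
(ii) disagrees with f on (0,0,0,0,0) (formula → 0, table → 1); rule it out.
(iv) disagrees with f on (0,0,0,0,0) (formula → 0, table → 1); rule it out.
(iii) is the remaining candidate, and it agrees with f on all 32 inputs.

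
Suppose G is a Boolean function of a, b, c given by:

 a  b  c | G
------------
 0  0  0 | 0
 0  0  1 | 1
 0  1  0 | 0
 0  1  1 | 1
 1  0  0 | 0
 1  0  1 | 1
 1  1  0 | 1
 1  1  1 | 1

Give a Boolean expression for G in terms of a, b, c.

G(a, b, c) = not ((((not a and not b) and not c) or ((not a and b) and not c)) or ((a and not b) and not c))

There are just 3 zero rows: (0,0,0), (0,1,0), (1,0,0). Their minterms are ¬a·¬b·¬c, ¬a·b·¬c, a·¬b·¬c; the OR of those covers precisely the 0-outputs, and negating it yields G.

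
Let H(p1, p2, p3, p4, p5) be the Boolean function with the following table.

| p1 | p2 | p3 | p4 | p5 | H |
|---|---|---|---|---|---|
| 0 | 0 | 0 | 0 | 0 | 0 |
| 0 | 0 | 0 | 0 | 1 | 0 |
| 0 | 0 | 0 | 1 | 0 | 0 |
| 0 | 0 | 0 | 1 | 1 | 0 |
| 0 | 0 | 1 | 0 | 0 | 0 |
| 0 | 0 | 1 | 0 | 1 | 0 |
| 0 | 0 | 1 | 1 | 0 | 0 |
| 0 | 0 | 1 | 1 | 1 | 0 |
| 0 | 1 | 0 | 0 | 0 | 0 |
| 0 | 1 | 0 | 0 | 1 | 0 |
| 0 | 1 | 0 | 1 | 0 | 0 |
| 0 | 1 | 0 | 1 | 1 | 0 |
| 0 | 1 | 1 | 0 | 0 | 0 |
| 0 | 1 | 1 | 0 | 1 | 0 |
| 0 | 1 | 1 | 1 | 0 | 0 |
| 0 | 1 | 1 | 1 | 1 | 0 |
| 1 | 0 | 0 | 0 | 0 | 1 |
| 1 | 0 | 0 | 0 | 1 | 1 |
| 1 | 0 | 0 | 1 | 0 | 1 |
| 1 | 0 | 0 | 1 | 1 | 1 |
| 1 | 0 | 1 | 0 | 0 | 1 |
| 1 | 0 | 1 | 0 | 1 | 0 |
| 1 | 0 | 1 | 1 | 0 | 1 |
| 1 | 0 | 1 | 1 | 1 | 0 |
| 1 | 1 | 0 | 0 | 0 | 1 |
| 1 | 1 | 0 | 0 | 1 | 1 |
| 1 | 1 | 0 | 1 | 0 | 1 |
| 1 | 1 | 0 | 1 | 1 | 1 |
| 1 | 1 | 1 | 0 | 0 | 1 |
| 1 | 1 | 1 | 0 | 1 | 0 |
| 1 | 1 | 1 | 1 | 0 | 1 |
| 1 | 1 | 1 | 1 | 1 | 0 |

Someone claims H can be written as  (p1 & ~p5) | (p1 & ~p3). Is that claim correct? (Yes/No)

Test each input against both H and the formula:
  p1=0, p2=0, p3=0, p4=0, p5=0: formula gives 0, H = 0 ✓
  p1=0, p2=0, p3=0, p4=0, p5=1: formula gives 0, H = 0 ✓
  p1=0, p2=0, p3=0, p4=1, p5=0: formula gives 0, H = 0 ✓
  p1=0, p2=0, p3=0, p4=1, p5=1: formula gives 0, H = 0 ✓
  … (the remaining 28 rows also agree.)
All 32 rows match — the expression computes H exactly.

Yes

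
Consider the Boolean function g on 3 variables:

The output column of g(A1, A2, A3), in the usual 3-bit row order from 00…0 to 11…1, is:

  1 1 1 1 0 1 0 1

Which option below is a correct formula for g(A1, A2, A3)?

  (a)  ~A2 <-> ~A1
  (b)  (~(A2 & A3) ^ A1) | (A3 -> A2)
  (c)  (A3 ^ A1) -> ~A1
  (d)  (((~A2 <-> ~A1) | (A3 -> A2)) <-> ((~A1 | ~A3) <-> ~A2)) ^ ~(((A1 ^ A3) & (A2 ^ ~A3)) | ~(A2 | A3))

c

(a) disagrees with g on (0,1,0) (formula → 0, table → 1); rule it out.
(b) disagrees with g on (1,0,0) (formula → 1, table → 0); rule it out.
(d) disagrees with g on (0,0,1) (formula → 0, table → 1); rule it out.
Only (c) survives; checking it on all 8 rows confirms it matches g.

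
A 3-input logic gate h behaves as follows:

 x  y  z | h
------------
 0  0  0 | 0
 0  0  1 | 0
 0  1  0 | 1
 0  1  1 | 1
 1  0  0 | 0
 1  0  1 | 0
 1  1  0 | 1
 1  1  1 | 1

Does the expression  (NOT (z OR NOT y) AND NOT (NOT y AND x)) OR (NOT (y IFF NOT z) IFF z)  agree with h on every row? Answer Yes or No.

Yes

Evaluate (NOT (z OR NOT y) AND NOT (NOT y AND x)) OR (NOT (y IFF NOT z) IFF z) on each row and compare to h:
  x=0, y=0, z=0: formula gives 0, h = 0 ✓
  x=0, y=0, z=1: formula gives 0, h = 0 ✓
  x=0, y=1, z=0: formula gives 1, h = 1 ✓
  x=0, y=1, z=1: formula gives 1, h = 1 ✓
  x=1, y=0, z=0: formula gives 0, h = 0 ✓
  …and likewise for the remaining 3 rows.
No disagreement on any input; they are logically equivalent.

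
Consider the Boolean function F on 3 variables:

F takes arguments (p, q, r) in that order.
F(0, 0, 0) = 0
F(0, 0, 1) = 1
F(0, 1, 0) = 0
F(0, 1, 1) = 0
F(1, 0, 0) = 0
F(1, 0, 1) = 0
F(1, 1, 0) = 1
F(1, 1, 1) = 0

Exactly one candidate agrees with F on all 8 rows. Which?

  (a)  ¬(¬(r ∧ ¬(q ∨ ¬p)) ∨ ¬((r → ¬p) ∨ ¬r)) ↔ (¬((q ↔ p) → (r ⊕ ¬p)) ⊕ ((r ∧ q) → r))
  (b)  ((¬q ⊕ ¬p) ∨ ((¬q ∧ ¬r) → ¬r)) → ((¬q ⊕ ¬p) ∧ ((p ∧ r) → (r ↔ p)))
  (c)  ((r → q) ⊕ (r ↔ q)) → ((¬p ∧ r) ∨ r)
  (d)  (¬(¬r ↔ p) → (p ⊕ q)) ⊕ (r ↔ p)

a

(b) fails at (0,0,1): the formula yields 0, F is 1.
(c) fails at (0,0,0): the formula yields 1, F is 0.
(d) fails at (0,0,0): the formula yields 1, F is 0.
That leaves (a). Evaluating it on every row reproduces the table of F exactly.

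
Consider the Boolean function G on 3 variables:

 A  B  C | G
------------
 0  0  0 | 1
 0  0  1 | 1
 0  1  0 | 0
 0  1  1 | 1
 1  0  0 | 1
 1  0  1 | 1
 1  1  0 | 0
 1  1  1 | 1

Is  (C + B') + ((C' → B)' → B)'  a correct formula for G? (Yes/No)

Yes

Check the formula against G row by row:
  A=0, B=0, C=0: formula gives 1, G = 1 ✓
  A=0, B=0, C=1: formula gives 1, G = 1 ✓
  A=0, B=1, C=0: formula gives 0, G = 0 ✓
  A=0, B=1, C=1: formula gives 1, G = 1 ✓
  A=1, B=0, C=0: formula gives 1, G = 1 ✓
  …and likewise for the remaining 3 rows.
Every row agrees, so the formula is equivalent.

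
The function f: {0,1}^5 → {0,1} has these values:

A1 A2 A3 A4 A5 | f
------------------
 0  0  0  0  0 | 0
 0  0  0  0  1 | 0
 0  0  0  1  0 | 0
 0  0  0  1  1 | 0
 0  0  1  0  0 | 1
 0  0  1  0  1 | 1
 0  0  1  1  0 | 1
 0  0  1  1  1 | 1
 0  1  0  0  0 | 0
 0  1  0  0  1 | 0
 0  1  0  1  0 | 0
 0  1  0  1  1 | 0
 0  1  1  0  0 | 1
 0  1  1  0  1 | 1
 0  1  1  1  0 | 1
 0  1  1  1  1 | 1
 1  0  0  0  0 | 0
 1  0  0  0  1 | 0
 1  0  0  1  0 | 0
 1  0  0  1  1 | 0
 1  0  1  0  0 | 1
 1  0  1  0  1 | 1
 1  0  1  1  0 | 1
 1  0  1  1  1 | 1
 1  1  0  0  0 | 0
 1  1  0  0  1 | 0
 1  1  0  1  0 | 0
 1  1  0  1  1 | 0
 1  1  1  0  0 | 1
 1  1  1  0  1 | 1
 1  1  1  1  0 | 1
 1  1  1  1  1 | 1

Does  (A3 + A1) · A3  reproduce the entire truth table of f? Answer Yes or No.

Yes

Check the formula against f row by row:
  A1=0, A2=0, A3=0, A4=0, A5=0: formula gives 0, f = 0 ✓
  A1=0, A2=0, A3=0, A4=0, A5=1: formula gives 0, f = 0 ✓
  A1=0, A2=0, A3=0, A4=1, A5=0: formula gives 0, f = 0 ✓
  A1=0, A2=0, A3=0, A4=1, A5=1: formula gives 0, f = 0 ✓
  … (the remaining 28 rows also agree.)
No disagreement on any input; they are logically equivalent.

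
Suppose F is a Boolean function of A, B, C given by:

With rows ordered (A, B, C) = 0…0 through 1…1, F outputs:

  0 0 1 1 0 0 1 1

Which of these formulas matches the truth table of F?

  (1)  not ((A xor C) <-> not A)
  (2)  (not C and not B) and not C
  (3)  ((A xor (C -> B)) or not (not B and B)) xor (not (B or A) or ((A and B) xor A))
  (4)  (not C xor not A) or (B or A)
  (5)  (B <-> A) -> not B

3

(1): at (0,0,0) it gives 1, but F = 0 — eliminated.
(2): at (0,0,0) it gives 1, but F = 0 — eliminated.
(4): at (0,0,1) it gives 1, but F = 0 — eliminated.
(5): at (0,0,0) it gives 1, but F = 0 — eliminated.
Only (3) survives; checking it on all 8 rows confirms it matches F.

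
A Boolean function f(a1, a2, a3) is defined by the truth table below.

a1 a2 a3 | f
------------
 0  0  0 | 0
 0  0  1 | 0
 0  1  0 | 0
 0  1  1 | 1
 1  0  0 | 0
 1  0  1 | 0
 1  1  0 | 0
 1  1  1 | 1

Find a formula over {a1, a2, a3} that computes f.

f(a1, a2, a3) = ((not a1 and a2) and a3) or ((a1 and a2) and a3)

The 1-rows are (0,1,1), (1,1,1). Each contributes one minterm — ¬a1·a2·a3; a1·a2·a3 — and their disjunction is a sum-of-products form of f.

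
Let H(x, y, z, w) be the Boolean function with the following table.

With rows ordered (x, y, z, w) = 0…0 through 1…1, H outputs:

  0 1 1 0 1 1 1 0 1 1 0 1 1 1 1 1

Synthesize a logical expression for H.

H(x, y, z, w) = ~((((((~x & ~y) & ~z) & ~w) | (((~x & ~y) & z) & w)) | (((~x & y) & z) & w)) | (((x & ~y) & z) & ~w))

The 0-rows are (0,0,0,0), (0,0,1,1), (0,1,1,1), (1,0,1,0). Take each as a conjunction (¬x·¬y·¬z·¬w, ¬x·¬y·z·w, ¬x·y·z·w, x·¬y·z·¬w), form their disjunction, and complement — that gives a formula that is 1 everywhere H is.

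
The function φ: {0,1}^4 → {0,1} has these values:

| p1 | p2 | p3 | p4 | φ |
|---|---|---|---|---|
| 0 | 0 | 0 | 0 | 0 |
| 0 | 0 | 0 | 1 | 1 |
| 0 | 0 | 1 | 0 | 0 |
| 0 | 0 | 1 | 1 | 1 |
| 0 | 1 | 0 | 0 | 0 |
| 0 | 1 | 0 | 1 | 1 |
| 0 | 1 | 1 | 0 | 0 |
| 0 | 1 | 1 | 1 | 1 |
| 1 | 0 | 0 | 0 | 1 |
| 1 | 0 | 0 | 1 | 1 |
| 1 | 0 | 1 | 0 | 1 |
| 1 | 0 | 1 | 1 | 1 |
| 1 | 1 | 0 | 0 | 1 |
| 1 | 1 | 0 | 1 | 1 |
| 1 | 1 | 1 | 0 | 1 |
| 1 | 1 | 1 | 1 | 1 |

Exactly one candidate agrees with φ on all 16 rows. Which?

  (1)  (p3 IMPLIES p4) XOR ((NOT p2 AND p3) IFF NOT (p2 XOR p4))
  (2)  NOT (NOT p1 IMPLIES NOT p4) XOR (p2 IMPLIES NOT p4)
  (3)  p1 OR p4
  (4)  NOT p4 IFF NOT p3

3

(1) disagrees with φ on (0,0,0,0) (formula → 1, table → 0); rule it out.
(2) disagrees with φ on (0,0,0,0) (formula → 1, table → 0); rule it out.
(4) disagrees with φ on (0,0,0,0) (formula → 1, table → 0); rule it out.
Only (3) survives; checking it on all 16 rows confirms it matches φ.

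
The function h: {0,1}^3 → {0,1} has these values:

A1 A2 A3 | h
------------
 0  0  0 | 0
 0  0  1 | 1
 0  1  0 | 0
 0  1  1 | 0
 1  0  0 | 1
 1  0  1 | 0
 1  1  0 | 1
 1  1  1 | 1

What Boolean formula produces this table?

h(A1, A2, A3) = ((((~A1 & ~A2) & A3) | ((A1 & ~A2) & ~A3)) | ((A1 & A2) & ~A3)) | ((A1 & A2) & A3)

The 1-rows are (0,0,1), (1,0,0), (1,1,0), (1,1,1). Each contributes one minterm — ¬A1·¬A2·A3; A1·¬A2·¬A3; A1·A2·¬A3; A1·A2·A3 — and their disjunction is a sum-of-products form of h.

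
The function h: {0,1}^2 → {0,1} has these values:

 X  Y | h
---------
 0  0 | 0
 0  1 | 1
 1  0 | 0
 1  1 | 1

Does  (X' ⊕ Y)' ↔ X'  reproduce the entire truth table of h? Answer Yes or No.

Test each input against both h and the formula:
  X=0, Y=0: formula gives 0, h = 0 ✓
  X=0, Y=1: formula gives 1, h = 1 ✓
  X=1, Y=0: formula gives 0, h = 0 ✓
  X=1, Y=1: formula gives 1, h = 1 ✓
All 4 rows match — the expression computes h exactly.

Yes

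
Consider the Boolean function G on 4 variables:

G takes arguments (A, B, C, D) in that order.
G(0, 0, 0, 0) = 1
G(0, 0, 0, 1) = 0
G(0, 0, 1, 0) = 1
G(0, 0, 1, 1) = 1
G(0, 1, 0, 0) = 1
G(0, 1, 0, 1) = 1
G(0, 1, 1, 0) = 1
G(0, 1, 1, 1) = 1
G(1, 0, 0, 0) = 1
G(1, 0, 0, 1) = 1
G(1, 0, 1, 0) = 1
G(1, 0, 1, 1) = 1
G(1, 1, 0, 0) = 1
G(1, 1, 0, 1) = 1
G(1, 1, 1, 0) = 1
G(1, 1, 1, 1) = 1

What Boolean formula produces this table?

G is 0 on exactly one input, (0,0,0,1), whose minterm is ¬A·¬B·¬C·D. So G is the negation of that single conjunction.

G(A, B, C, D) = not (((not A and not B) and not C) and D)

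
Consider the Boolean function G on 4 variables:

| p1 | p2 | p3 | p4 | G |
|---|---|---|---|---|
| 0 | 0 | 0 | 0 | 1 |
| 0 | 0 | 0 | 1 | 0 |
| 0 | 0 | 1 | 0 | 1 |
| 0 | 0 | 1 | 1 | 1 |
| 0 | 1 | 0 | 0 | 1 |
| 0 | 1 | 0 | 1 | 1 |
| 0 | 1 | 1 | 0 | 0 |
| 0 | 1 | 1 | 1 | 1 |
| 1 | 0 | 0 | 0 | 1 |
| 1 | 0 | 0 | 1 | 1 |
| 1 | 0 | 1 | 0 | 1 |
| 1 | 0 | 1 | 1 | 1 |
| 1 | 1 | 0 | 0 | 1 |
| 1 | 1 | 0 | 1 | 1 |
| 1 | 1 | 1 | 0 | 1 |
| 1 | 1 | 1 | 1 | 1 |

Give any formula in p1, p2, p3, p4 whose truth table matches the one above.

G(p1, p2, p3, p4) = NOT ((((NOT p1 AND NOT p2) AND NOT p3) AND p4) OR (((NOT p1 AND p2) AND p3) AND NOT p4))

G is 0 on only 2 rows — (0,0,0,1), (0,1,1,0). Writing each as a minterm (¬p1·¬p2·¬p3·p4, ¬p1·p2·p3·¬p4) and OR-ing them characterizes exactly where G=0, so G is the negation of that disjunction.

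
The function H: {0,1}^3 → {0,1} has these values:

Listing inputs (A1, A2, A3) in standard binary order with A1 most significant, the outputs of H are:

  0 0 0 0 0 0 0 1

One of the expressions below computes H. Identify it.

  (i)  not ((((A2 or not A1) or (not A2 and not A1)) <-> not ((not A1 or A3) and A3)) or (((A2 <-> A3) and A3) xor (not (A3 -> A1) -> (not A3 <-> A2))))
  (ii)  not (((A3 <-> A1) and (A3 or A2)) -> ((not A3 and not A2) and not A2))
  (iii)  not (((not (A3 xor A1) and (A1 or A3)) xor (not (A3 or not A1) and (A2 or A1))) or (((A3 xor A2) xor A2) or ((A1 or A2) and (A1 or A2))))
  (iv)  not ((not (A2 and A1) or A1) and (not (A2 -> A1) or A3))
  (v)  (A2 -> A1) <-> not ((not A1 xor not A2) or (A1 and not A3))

(ii): at (0,1,0) it gives 1, but H = 0 — eliminated.
(iii): at (0,0,0) it gives 1, but H = 0 — eliminated.
(iv): at (0,0,0) it gives 1, but H = 0 — eliminated.
(v): at (0,0,0) it gives 1, but H = 0 — eliminated.
That leaves (i). Evaluating it on every row reproduces the table of H exactly.

i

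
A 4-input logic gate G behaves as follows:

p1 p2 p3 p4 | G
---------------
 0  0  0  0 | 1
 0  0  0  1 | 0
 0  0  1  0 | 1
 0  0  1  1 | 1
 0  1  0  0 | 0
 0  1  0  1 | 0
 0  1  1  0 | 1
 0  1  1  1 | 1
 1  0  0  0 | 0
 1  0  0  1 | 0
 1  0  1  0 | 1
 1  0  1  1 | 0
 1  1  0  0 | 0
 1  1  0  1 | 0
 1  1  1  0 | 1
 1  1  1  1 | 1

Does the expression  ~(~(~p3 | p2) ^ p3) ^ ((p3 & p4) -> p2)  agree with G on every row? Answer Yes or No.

Check the formula against G row by row:
  p1=0, p2=0, p3=0, p4=0: formula gives 0, but G = 1 ✗
A single disagreement suffices: at (0,0,0,0) they differ, so the formula does not compute G.

No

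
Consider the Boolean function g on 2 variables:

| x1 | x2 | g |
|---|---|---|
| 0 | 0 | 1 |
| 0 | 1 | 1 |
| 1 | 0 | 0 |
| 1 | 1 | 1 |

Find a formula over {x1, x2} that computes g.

g is 0 on exactly one input, (1,0), whose minterm is x1·¬x2. So g is the negation of that single conjunction.

g(x1, x2) = (x1 · x2')'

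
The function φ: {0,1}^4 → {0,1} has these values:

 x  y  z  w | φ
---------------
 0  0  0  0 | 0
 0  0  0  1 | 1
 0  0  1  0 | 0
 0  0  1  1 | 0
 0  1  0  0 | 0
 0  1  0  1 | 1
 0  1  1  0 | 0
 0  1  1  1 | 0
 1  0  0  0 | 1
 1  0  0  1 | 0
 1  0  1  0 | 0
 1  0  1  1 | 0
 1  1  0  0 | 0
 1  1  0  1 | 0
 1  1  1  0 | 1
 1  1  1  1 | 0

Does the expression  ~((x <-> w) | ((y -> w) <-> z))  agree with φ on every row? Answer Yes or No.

Test each input against both φ and the formula:
  x=0, y=0, z=0, w=0: formula gives 0, φ = 0 ✓
  x=0, y=0, z=0, w=1: formula gives 1, φ = 1 ✓
  x=0, y=0, z=1, w=0: formula gives 0, φ = 0 ✓
  x=0, y=0, z=1, w=1: formula gives 0, φ = 0 ✓
  … (the remaining 12 rows also agree.)
No disagreement on any input; they are logically equivalent.

Yes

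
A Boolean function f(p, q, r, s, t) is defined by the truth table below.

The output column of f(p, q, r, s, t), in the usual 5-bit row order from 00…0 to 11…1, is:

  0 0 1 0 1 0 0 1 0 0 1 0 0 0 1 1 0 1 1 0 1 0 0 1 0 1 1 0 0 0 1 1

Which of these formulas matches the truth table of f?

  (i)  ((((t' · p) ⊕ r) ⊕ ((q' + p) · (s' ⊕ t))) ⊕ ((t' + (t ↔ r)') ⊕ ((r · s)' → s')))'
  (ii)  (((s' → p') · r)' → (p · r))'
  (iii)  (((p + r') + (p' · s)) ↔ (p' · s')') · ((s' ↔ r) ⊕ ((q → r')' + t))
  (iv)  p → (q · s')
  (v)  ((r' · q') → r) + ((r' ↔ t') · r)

(i): at (0,0,0,0,1) it gives 1, but f = 0 — eliminated.
(ii): at (0,0,0,0,0) it gives 1, but f = 0 — eliminated.
(iv): at (0,0,0,0,0) it gives 1, but f = 0 — eliminated.
(v): at (0,0,0,1,0) it gives 0, but f = 1 — eliminated.
Only (iii) survives; checking it on all 32 rows confirms it matches f.

iii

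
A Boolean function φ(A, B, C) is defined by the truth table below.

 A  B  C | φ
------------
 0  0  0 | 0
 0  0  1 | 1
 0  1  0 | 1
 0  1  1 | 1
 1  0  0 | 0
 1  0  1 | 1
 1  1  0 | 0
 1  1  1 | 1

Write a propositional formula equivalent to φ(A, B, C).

φ is 0 on only 3 rows — (0,0,0), (1,0,0), (1,1,0). Writing each as a minterm (¬A·¬B·¬C, A·¬B·¬C, A·B·¬C) and OR-ing them characterizes exactly where φ=0, so φ is the negation of that disjunction.

φ(A, B, C) = ~((((~A & ~B) & ~C) | ((A & ~B) & ~C)) | ((A & B) & ~C))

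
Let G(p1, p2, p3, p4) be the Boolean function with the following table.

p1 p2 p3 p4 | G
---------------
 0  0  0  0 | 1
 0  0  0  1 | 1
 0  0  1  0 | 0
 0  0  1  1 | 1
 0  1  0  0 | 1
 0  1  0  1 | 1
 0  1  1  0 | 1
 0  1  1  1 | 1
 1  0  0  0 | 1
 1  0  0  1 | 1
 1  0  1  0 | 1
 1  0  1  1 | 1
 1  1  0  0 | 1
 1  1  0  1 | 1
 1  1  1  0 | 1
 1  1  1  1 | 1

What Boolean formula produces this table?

Only row (0,0,1,0) gives 0. So G is 1 everywhere except there — the complement of the minterm ¬p1·¬p2·p3·¬p4.

G(p1, p2, p3, p4) = NOT (((NOT p1 AND NOT p2) AND p3) AND NOT p4)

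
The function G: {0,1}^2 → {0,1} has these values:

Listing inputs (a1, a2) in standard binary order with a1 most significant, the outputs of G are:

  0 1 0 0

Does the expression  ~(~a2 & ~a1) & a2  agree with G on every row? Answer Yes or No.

No

Evaluate ~(~a2 & ~a1) & a2 on each row and compare to G:
  a1=0, a2=0: formula gives 0, G = 0 ✓
  a1=0, a2=1: formula gives 1, G = 1 ✓
  a1=1, a2=0: formula gives 0, G = 0 ✓
  a1=1, a2=1: formula gives 1, but G = 0 ✗
Since they disagree at (1,1), the expression is not a correct formula for G.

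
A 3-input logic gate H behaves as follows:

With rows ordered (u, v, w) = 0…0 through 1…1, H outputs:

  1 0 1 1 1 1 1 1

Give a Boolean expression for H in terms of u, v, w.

Only row (0,0,1) gives 0. So H is 1 everywhere except there — the complement of the minterm ¬u·¬v·w.

H(u, v, w) = NOT ((NOT u AND NOT v) AND w)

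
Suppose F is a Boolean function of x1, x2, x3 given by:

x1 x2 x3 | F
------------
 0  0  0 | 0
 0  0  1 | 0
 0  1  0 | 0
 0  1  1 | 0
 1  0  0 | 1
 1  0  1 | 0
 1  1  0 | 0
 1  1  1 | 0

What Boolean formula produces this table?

F(x1, x2, x3) = (x1 AND NOT x2) AND NOT x3

Only row (1,0,0) gives 1. That row's minterm x1·¬x2·¬x3 is F directly.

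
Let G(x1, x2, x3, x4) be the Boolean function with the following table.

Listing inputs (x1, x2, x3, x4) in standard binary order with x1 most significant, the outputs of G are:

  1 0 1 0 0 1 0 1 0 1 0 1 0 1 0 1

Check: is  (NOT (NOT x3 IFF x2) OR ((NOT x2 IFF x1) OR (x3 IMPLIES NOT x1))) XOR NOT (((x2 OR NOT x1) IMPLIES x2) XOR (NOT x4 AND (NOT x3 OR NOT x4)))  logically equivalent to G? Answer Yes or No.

Check the formula against G row by row:
  x1=0, x2=0, x3=0, x4=0: formula gives 1, G = 1 ✓
  x1=0, x2=0, x3=0, x4=1: formula gives 0, G = 0 ✓
  x1=0, x2=0, x3=1, x4=0: formula gives 1, G = 1 ✓
  x1=0, x2=0, x3=1, x4=1: formula gives 0, G = 0 ✓
  …and likewise for the remaining 12 rows.
Every row agrees, so the formula is equivalent.

Yes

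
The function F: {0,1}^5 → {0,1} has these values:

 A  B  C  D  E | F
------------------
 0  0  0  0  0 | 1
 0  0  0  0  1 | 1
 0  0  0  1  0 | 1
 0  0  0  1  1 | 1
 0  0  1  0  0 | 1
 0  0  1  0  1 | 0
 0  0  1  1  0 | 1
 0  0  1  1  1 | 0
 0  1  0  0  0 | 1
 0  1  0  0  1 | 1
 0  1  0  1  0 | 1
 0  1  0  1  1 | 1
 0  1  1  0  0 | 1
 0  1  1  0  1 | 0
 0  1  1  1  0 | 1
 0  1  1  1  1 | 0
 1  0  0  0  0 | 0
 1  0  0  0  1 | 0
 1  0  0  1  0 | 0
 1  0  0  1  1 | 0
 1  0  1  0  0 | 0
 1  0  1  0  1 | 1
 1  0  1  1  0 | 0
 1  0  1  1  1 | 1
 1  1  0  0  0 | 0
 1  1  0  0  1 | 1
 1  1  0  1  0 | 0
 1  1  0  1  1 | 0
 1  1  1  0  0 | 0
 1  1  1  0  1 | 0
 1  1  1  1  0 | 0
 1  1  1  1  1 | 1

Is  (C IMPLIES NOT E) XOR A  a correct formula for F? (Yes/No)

No

Evaluate (C IMPLIES NOT E) XOR A on each row and compare to F:
  A=0, B=0, C=0, D=0, E=0: formula gives 1, F = 1 ✓
  A=0, B=0, C=0, D=0, E=1: formula gives 1, F = 1 ✓
  A=0, B=0, C=0, D=1, E=0: formula gives 1, F = 1 ✓
  A=0, B=0, C=0, D=1, E=1: formula gives 1, F = 1 ✓
  …
  A=1, B=1, C=0, D=0, E=1: formula gives 0, but F = 1 ✗
Row (1,1,0,0,1) is a counterexample, so the formula is not equivalent to F.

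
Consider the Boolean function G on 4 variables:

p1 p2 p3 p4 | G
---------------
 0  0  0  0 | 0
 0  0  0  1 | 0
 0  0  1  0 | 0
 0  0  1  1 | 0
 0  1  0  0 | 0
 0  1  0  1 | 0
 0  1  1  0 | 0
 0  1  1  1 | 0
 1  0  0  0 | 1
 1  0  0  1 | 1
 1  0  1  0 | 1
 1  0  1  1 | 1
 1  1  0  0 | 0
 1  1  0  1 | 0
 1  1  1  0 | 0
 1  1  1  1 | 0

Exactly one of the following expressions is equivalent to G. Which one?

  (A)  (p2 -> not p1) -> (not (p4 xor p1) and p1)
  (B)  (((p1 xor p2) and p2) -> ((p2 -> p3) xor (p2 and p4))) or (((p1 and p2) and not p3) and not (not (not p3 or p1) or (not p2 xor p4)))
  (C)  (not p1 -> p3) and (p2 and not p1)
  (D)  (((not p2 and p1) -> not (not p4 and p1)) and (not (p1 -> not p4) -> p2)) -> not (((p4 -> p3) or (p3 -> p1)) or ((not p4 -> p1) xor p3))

D

(A): at (1,0,0,0) it gives 0, but G = 1 — eliminated.
(B): at (0,0,0,0) it gives 1, but G = 0 — eliminated.
(C): at (0,1,1,0) it gives 1, but G = 0 — eliminated.
Only (D) survives; checking it on all 16 rows confirms it matches G.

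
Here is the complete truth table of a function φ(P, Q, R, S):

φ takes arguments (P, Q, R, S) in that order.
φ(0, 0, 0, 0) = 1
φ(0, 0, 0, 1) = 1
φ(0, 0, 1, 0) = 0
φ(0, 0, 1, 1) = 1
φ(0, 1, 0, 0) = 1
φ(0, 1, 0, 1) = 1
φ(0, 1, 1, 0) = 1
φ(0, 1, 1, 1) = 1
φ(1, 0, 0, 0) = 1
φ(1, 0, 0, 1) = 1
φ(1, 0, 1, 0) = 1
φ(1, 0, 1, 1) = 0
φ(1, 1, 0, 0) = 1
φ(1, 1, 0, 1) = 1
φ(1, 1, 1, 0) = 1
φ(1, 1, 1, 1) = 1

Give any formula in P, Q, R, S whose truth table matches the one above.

φ(P, Q, R, S) = not ((((not P and not Q) and R) and not S) or (((P and not Q) and R) and S))

There are just 2 zero rows: (0,0,1,0), (1,0,1,1). Their minterms are ¬P·¬Q·R·¬S, P·¬Q·R·S; the OR of those covers precisely the 0-outputs, and negating it yields φ.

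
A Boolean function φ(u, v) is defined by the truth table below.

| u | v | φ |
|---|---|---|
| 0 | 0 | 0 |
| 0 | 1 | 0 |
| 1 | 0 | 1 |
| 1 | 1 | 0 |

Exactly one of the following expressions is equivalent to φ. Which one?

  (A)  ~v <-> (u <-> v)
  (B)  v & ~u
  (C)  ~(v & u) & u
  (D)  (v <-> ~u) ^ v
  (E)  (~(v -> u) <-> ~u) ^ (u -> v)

C

(A): at (0,0) it gives 1, but φ = 0 — eliminated.
(B): at (0,1) it gives 1, but φ = 0 — eliminated.
(D): at (1,1) it gives 1, but φ = 0 — eliminated.
(E): at (0,0) it gives 1, but φ = 0 — eliminated.
Only (C) survives; checking it on all 4 rows confirms it matches φ.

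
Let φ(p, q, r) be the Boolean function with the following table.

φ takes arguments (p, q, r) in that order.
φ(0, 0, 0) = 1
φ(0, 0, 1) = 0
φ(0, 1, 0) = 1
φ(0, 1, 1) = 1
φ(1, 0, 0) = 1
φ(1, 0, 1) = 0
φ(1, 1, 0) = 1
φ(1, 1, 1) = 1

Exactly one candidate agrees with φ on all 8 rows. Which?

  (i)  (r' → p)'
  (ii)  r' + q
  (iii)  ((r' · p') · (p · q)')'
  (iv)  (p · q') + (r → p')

(i) disagrees with φ on (0,1,1) (formula → 0, table → 1); rule it out.
(iii) disagrees with φ on (0,0,0) (formula → 0, table → 1); rule it out.
(iv) disagrees with φ on (0,0,1) (formula → 1, table → 0); rule it out.
That leaves (ii). Evaluating it on every row reproduces the table of φ exactly.

ii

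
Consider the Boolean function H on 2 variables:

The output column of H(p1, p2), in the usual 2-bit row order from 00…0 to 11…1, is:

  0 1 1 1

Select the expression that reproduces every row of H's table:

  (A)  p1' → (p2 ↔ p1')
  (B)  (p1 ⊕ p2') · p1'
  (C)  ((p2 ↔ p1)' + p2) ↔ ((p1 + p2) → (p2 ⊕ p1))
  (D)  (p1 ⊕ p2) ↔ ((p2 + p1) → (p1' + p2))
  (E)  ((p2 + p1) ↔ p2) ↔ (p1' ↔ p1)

(B) fails at (0,0): the formula yields 1, H is 0.
(C) fails at (1,1): the formula yields 0, H is 1.
(D) fails at (1,0): the formula yields 0, H is 1.
(E) fails at (0,1): the formula yields 0, H is 1.
Only (A) survives; checking it on all 4 rows confirms it matches H.

A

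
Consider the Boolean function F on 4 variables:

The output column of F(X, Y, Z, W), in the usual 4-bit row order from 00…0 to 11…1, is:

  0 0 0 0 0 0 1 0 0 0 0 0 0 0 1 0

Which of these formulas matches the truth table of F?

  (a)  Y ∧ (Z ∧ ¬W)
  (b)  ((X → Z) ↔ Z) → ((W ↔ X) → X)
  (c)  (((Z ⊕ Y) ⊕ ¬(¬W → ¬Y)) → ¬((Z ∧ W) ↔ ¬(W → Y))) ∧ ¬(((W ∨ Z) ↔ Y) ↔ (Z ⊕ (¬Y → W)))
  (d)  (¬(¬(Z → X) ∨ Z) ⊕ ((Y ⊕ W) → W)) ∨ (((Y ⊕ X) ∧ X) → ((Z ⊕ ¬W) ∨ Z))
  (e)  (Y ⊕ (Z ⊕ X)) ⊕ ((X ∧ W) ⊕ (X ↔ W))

a

(b) fails at (0,0,0,0): the formula yields 1, F is 0.
(c) fails at (0,0,0,0): the formula yields 1, F is 0.
(d) fails at (0,0,0,0): the formula yields 1, F is 0.
(e) fails at (0,0,0,0): the formula yields 1, F is 0.
That leaves (a). Evaluating it on every row reproduces the table of F exactly.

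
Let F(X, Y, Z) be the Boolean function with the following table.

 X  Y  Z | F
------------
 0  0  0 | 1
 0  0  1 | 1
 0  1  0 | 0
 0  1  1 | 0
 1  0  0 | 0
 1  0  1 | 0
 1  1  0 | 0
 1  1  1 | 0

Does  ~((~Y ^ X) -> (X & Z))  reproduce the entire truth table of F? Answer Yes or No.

No

Evaluate ~((~Y ^ X) -> (X & Z)) on each row and compare to F:
  X=0, Y=0, Z=0: formula gives 1, F = 1 ✓
  X=0, Y=0, Z=1: formula gives 1, F = 1 ✓
  X=0, Y=1, Z=0: formula gives 0, F = 0 ✓
  X=0, Y=1, Z=1: formula gives 0, F = 0 ✓
  X=1, Y=0, Z=0: formula gives 0, F = 0 ✓
  …
  X=1, Y=1, Z=0: formula gives 1, but F = 0 ✗
A single disagreement suffices: at (1,1,0) they differ, so the formula does not compute F.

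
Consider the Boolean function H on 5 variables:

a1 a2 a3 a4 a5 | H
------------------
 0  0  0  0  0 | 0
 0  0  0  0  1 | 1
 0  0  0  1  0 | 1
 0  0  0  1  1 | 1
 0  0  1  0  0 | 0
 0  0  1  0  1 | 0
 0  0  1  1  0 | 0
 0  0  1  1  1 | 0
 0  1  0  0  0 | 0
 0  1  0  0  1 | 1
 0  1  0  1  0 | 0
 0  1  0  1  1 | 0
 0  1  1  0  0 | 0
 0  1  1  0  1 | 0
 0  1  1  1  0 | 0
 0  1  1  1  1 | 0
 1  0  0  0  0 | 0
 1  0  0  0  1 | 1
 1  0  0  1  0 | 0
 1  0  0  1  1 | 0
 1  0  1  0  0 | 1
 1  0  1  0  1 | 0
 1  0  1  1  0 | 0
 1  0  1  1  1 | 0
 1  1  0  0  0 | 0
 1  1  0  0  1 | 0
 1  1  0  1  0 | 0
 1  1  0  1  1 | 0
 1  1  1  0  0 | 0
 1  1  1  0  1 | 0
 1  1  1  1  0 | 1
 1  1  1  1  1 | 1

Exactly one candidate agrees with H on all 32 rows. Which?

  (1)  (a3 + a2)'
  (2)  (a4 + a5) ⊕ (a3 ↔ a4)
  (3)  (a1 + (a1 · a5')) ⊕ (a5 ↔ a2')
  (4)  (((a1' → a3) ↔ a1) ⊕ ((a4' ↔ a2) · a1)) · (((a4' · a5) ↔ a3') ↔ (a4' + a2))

(1): at (0,0,0,0,0) it gives 1, but H = 0 — eliminated.
(2): at (0,0,0,0,0) it gives 1, but H = 0 — eliminated.
(3): at (0,0,0,1,0) it gives 0, but H = 1 — eliminated.
Only (4) survives; checking it on all 32 rows confirms it matches H.

4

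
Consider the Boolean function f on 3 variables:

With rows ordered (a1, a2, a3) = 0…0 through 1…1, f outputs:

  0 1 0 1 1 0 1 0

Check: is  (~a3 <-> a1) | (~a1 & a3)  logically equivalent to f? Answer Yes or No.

Evaluate (~a3 <-> a1) | (~a1 & a3) on each row and compare to f:
  a1=0, a2=0, a3=0: formula gives 0, f = 0 ✓
  a1=0, a2=0, a3=1: formula gives 1, f = 1 ✓
  a1=0, a2=1, a3=0: formula gives 0, f = 0 ✓
  a1=0, a2=1, a3=1: formula gives 1, f = 1 ✓
  a1=1, a2=0, a3=0: formula gives 1, f = 1 ✓
  …and likewise for the remaining 3 rows.
Every row agrees, so the formula is equivalent.

Yes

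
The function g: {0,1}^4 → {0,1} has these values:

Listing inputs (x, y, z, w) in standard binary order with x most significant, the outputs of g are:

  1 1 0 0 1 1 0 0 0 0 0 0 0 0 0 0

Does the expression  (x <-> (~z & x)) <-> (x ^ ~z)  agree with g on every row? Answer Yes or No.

Check the formula against g row by row:
  x=0, y=0, z=0, w=0: formula gives 1, g = 1 ✓
  x=0, y=0, z=0, w=1: formula gives 1, g = 1 ✓
  x=0, y=0, z=1, w=0: formula gives 0, g = 0 ✓
  x=0, y=0, z=1, w=1: formula gives 0, g = 0 ✓
  … (the remaining 12 rows also agree.)
All 16 rows match — the expression computes g exactly.

Yes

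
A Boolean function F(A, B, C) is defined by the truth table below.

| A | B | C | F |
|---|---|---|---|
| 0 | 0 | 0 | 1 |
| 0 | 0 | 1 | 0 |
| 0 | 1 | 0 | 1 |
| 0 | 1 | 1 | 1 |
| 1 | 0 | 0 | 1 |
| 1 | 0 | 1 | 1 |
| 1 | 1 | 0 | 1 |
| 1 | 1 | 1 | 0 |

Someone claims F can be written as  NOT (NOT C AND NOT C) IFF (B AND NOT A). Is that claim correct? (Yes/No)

Check the formula against F row by row:
  A=0, B=0, C=0: formula gives 1, F = 1 ✓
  A=0, B=0, C=1: formula gives 0, F = 0 ✓
  A=0, B=1, C=0: formula gives 0, but F = 1 ✗
A single disagreement suffices: at (0,1,0) they differ, so the formula does not compute F.

No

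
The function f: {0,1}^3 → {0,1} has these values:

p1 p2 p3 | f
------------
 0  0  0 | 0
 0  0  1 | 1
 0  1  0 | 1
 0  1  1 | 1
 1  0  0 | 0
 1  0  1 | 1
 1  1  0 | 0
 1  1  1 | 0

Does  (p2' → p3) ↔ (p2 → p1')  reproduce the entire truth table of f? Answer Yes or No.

Yes

Evaluate (p2' → p3) ↔ (p2 → p1') on each row and compare to f:
  p1=0, p2=0, p3=0: formula gives 0, f = 0 ✓
  p1=0, p2=0, p3=1: formula gives 1, f = 1 ✓
  p1=0, p2=1, p3=0: formula gives 1, f = 1 ✓
  p1=0, p2=1, p3=1: formula gives 1, f = 1 ✓
  p1=1, p2=0, p3=0: formula gives 0, f = 0 ✓
  …and likewise for the remaining 3 rows.
All 8 rows match — the expression computes f exactly.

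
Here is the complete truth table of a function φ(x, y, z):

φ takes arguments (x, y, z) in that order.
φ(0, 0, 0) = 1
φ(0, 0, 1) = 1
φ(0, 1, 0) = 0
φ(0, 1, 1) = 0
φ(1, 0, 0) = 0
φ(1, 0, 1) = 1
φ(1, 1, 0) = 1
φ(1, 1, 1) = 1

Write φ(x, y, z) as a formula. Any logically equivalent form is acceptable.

φ(x, y, z) = ¬((((¬x ∧ y) ∧ ¬z) ∨ ((¬x ∧ y) ∧ z)) ∨ ((x ∧ ¬y) ∧ ¬z))

φ is 0 on only 3 rows — (0,1,0), (0,1,1), (1,0,0). Writing each as a minterm (¬x·y·¬z, ¬x·y·z, x·¬y·¬z) and OR-ing them characterizes exactly where φ=0, so φ is the negation of that disjunction.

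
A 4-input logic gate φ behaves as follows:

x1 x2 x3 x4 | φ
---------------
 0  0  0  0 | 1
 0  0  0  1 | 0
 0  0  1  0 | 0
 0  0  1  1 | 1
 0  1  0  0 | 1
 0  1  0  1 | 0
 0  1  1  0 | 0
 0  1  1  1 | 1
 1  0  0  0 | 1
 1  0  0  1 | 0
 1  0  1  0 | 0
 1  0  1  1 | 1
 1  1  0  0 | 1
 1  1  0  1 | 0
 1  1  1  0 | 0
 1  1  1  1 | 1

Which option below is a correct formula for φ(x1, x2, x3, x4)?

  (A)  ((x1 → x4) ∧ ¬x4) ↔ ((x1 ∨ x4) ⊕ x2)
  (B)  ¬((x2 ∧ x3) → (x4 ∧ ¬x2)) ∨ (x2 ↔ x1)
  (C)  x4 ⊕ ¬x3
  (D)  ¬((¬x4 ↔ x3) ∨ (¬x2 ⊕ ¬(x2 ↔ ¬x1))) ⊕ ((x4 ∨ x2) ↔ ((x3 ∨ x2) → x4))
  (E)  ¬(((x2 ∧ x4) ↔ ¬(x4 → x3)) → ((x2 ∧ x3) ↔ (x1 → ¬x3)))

C

(A): at (0,0,0,0) it gives 0, but φ = 1 — eliminated.
(B): at (0,0,0,1) it gives 1, but φ = 0 — eliminated.
(D): at (0,0,0,1) it gives 1, but φ = 0 — eliminated.
(E): at (0,0,1,0) it gives 1, but φ = 0 — eliminated.
That leaves (C). Evaluating it on every row reproduces the table of φ exactly.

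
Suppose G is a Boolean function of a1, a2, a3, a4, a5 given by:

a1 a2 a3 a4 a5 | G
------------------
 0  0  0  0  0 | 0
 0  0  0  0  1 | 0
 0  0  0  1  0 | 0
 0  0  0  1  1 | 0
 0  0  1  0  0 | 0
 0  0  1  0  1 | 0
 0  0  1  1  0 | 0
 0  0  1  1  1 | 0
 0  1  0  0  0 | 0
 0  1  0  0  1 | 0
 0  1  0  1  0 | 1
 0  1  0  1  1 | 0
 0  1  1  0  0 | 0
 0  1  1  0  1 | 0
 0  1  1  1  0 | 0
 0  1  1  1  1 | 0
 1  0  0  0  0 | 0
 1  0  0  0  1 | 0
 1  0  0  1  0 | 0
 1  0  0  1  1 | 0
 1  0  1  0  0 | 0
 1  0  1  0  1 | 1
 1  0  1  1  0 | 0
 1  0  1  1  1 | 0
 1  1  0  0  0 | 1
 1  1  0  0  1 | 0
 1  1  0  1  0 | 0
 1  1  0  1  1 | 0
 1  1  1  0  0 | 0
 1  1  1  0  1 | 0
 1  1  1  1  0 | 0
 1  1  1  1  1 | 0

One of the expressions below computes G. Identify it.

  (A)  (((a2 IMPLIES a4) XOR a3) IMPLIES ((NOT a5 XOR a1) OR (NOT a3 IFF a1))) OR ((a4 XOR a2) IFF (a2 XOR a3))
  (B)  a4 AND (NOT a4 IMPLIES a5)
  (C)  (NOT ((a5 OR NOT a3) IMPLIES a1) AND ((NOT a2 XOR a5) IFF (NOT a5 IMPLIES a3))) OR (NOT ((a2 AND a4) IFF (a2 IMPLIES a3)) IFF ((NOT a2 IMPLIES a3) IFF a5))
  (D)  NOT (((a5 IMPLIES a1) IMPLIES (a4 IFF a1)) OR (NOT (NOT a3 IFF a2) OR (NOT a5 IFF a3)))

D

(A) disagrees with G on (0,0,0,0,0) (formula → 1, table → 0); rule it out.
(B) disagrees with G on (0,0,0,1,0) (formula → 1, table → 0); rule it out.
(C) disagrees with G on (0,0,0,0,0) (formula → 1, table → 0); rule it out.
(D) is the remaining candidate, and it agrees with G on all 32 inputs.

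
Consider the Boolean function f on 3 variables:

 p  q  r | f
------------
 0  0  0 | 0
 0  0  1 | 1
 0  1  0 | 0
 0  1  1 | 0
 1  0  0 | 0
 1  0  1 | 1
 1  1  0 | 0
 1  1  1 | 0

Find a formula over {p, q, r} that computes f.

The 1-rows are (0,0,1), (1,0,1). Each contributes one minterm — ¬p·¬q·r; p·¬q·r — and their disjunction is a sum-of-products form of f.

f(p, q, r) = ((NOT p AND NOT q) AND r) OR ((p AND NOT q) AND r)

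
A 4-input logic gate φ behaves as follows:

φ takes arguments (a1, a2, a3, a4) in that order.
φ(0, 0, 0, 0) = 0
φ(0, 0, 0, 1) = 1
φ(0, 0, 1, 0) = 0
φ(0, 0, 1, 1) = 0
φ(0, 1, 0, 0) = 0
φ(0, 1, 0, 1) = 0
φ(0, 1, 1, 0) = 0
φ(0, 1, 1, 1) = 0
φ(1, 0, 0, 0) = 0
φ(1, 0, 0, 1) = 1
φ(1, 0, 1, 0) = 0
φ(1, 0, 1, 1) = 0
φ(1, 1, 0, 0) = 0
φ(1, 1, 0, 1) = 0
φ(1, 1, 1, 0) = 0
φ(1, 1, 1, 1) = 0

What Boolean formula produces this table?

Collect the rows where φ=1 — (0,0,0,1), (1,0,0,1) — and write one minterm per row: ¬a1·¬a2·¬a3·a4, a1·¬a2·¬a3·a4. Their union (logical OR) reproduces the table exactly.

φ(a1, a2, a3, a4) = (((NOT a1 AND NOT a2) AND NOT a3) AND a4) OR (((a1 AND NOT a2) AND NOT a3) AND a4)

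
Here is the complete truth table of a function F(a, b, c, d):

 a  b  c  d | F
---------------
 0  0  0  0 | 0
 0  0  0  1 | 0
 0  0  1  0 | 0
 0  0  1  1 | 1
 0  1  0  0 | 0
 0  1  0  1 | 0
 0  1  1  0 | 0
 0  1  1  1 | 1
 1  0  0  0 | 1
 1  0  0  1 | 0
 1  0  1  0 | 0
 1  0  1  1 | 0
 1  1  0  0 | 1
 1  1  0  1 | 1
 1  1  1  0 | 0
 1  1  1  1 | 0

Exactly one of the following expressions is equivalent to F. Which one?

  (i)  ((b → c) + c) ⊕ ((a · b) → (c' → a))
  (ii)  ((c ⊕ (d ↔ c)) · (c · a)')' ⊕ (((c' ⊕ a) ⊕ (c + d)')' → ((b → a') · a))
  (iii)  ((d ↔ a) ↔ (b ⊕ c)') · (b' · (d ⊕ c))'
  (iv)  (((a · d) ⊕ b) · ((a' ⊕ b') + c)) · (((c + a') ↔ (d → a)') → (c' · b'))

ii

(i) disagrees with F on (0,0,1,1) (formula → 0, table → 1); rule it out.
(iii) disagrees with F on (0,0,0,0) (formula → 1, table → 0); rule it out.
(iv) disagrees with F on (0,0,1,1) (formula → 0, table → 1); rule it out.
(ii) is the remaining candidate, and it agrees with F on all 16 inputs.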